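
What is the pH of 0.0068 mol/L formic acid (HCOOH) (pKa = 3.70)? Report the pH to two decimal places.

pH = 2.97

HCOOH ⇌ HCOO- + H+
Ka = 10^(−3.70) = 2.00 × 10^-4
From the ICE table, Ka = x²/(0.0068 − x) = 2.00 × 10^-4.
Here C₀/Ka ≈ 34, so the small-x approximation fails. Use the quadratic:
x = (−Ka + √(Ka² + 4·Ka·C₀))/2 = 1.07 × 10^-3 M
pH = −log(1.07 × 10^-3) = 2.97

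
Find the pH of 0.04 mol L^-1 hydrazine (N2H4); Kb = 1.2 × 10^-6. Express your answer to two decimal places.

N2H4 + H2O ⇌ N2H5+ + OH-
Kb = [OH-]²/(0.04 − [OH-]) = 1.2 × 10^-6
Assume [OH-] ≪ 0.04: [OH-] ≈ √(1.2 × 10^-6 × 0.04) = 2.19 × 10^-4 M
([OH-]/C₀ = 0.55% < 5%, so the approximation holds.)
pOH = −log(2.19 × 10^-4) = 3.66; pH = 14.00 − 3.66 = 10.34

pH = 10.34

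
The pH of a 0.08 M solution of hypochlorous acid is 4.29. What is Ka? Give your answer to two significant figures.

Ka = 3.3 × 10^-8

[H+] = 10^(-4.29) = 5.13 × 10^-5 M
At equilibrium [HA] = 0.08 − 5.13 × 10^-5 = 7.99 × 10^-2 M
Ka = [H+][A-]/[HA] = (5.13 × 10^-5)² / 7.99 × 10^-2 = 3.3 × 10^-8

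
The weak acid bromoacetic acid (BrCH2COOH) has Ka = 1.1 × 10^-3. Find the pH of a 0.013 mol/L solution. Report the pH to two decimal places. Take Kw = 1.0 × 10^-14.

pH = 2.49

BrCH2COOH ⇌ BrCH2COO- + H+
Ka = x²/(0.013 − x) = 1.1 × 10^-3
Here C₀/Ka ≈ 11.8, so the small-x approximation fails. Use the quadratic:
x = [−0.0011 + √(0.0011² + 5.72e-05)]/2 = 3.27 × 10^-3 M
pH = −log[H+] = −log(3.27 × 10^-3) = 2.49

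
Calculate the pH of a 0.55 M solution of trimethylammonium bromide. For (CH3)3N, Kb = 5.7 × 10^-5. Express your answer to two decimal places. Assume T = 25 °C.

pH = 5.01

(CH3)3NH+ is the conjugate acid of the weak base (CH3)3N.
Ka = Kw/Kb = 1.0×10^-14 / 5.7 × 10^-5 = 1.75 × 10^-10
Let x = [H+] at equilibrium. Ka = x²/(0.55 − x).
Neglecting x in the denominator: x = √(1.75 × 10^-10 × 0.55) = 9.81 × 10^-6 M
(x/C₀ = 0.0018% < 5%, so the approximation holds.)
pH = −log[H+] = −log(9.81 × 10^-6) = 5.01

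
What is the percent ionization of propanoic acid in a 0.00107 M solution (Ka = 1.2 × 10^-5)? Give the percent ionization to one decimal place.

CH3CH2COOH ⇌ CH3CH2COO- + H+; let x = [H+] at equilibrium.
Solve x² + 1.2e-05x − 1.28e-08 = 0 → x = 1.07 × 10^-4 M
% ionization = x/C₀ × 100% = 1.07 × 10^-4/0.00107 × 100% = 10.0%

10.0%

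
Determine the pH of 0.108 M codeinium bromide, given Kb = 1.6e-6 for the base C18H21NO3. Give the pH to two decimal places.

C18H22NO3+ is the conjugate acid of the weak base C18H21NO3.
Ka = Kw/Kb = 1.0×10^-14 / 1.6 × 10^-6 = 6.25 × 10^-9
Ka = x²/(0.108 − x) = 6.25 × 10^-9
Neglecting x in the denominator: x = √(6.25 × 10^-9 × 0.108) = 2.60 × 10^-5 M
(x/C₀ = 0.024% < 5%, so the approximation holds.)
pH = −log[H+] = −log(2.60 × 10^-5) = 4.59

pH = 4.59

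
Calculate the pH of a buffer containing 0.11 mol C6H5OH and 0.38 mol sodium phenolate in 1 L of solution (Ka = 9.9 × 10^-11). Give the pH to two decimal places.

pH = 10.54

pKa = −log(9.9 × 10^-11) = 10.004
Using pH = pKa + log([base]/[acid]) with [base]/[acid] = 0.38/0.11:
pH = 10.004 + (+0.538) = 10.54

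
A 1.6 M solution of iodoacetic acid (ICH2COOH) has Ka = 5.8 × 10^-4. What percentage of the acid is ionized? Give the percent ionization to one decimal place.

ICH2COOH ⇌ ICH2COO- + H+; let x = [H+] at equilibrium.
x ≈ √(Ka·C₀) = √(5.8 × 10^-4 × 1.6) = 3.05 × 10^-2 M
Fraction ionized = 3.05 × 10^-2 / 1.6 = 0.0191 → 1.9%

1.9%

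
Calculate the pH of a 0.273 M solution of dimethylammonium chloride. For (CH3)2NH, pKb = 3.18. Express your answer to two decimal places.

(CH3)2NH2+ is the conjugate acid of the weak base (CH3)2NH.
Kb = 10^(−3.18) = 6.61 × 10^-4
Ka = Kw/Kb = 1.0×10^-14 / 6.61 × 10^-4 = 1.51 × 10^-11
Ka = [H+]²/(0.273 − [H+]) = 1.51 × 10^-11
Neglecting [H+] in the denominator: [H+] = √(1.51 × 10^-11 × 0.273) = 2.03 × 10^-6 M
Check: 0.00074% ionized — well under 5%, approximation valid.
pH = −log[H+] = −log(2.03 × 10^-6) = 5.69

pH = 5.69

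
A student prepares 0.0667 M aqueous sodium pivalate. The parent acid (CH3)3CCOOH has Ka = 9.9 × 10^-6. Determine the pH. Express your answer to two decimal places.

pH = 8.91

(CH3)3CCOO- is the conjugate base of the weak acid (CH3)3CCOOH.
Kb = Kw/Ka = 1.0×10^-14 / 9.9 × 10^-6 = 1.01 × 10^-9
From the ICE table, Kb = x²/(0.0667 − x) = 1.01 × 10^-9.
Since Kb ≪ C₀, x ≈ √(Kb·C₀) = 8.21 × 10^-6 M.
pOH = 5.09, so pH = 14.00 − pOH = 8.91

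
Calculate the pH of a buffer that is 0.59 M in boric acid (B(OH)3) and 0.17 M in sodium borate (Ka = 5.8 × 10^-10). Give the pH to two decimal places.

pKa = −log(5.8 × 10^-10) = 9.237
Using pH = pKa + log([base]/[acid]) with [base]/[acid] = 0.17/0.59:
pH = 9.237 + (-0.540) = 8.70

pH = 8.70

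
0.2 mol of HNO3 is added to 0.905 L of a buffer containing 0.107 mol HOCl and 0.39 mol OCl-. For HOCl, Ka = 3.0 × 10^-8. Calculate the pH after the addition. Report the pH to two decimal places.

After neutralization: n(HOCl) = 0.307 mol, n(OCl-) = 0.19 mol.
pKa = −log(3.0 × 10^-8) = 7.523
Henderson–Hasselbalch with mole ratio 0.19/0.307: pH = 7.523 + (-0.208)

pH = 7.31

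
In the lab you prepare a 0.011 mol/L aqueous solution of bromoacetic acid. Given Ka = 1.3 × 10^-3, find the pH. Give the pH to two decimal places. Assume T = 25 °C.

pH = 2.50

BrCH2COOH ⇌ BrCH2COO- + H+
From the ICE table, Ka = [H+]²/(0.011 − [H+]) = 1.3 × 10^-3.
[H+] is not negligible relative to C₀; solve [H+]² + 0.0013·[H+] − 1.43e-05 = 0.
[H+] = (−Ka + √(Ka² + 4·Ka·C₀))/2 = 3.19 × 10^-3 M
pH = −log(3.19 × 10^-3) = 2.50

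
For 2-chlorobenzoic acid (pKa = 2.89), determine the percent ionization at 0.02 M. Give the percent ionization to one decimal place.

22.4%

ClC6H4COOH ⇌ ClC6H4COO- + H+; let x = [H+] at equilibrium.
Ka = 10^(−2.89) = 1.29 × 10^-3
Ka = x²/(C₀ − x); solving the quadratic gives x = 4.48 × 10^-3 M.
% ionization = x/C₀ × 100% = 4.48 × 10^-3/0.02 × 100% = 22.4%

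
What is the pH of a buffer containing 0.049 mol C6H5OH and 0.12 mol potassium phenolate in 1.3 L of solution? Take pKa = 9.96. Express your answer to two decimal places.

Henderson–Hasselbalch: pH = pKa + log([C6H5O-]/[C6H5OH]) = 9.96 + log(0.12/0.049)
pH = 9.96 + (+0.389) = 10.35

pH = 10.35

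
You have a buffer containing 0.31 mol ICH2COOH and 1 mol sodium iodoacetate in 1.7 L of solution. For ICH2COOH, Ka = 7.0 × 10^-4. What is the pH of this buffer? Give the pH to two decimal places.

pH = 3.66

pKa = −log(7.0 × 10^-4) = 3.155
Using pH = pKa + log([base]/[acid]) with [base]/[acid] = 1/0.31:
pH = 3.155 + (+0.509) = 3.66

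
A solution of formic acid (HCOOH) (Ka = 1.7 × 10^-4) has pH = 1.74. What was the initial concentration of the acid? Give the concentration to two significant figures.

C₀ = 2.0 M

[H+] = 10^(-1.74) = 1.82 × 10^-2 M = x
Ka = x²/(C₀ − x) ⇒ C₀ = x + x²/Ka
C₀ = 1.82 × 10^-2 + (1.82 × 10^-2)²/(1.7 × 10^-4) = 1.97 M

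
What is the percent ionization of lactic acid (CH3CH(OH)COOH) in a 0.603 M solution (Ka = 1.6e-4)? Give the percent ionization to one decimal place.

1.6%

CH3CH(OH)COOH ⇌ CH3CH(OH)COO- + H+; let x = [H+] at equilibrium.
x ≈ √(Ka·C₀) = √(1.6 × 10^-4 × 0.603) = 9.82 × 10^-3 M
% ionization = x/C₀ × 100% = 9.82 × 10^-3/0.603 × 100% = 1.6%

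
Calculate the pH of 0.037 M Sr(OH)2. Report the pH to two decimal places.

pH = 12.87

Sr(OH)2 is a strong base (each formula unit releases 2 OH-); [OH-] = 0.074 M.
pOH = -log(0.074) = 1.13
pH = 14.00 - 1.13 = 12.87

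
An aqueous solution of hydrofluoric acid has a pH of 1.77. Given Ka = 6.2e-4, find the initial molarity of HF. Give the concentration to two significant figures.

C₀ = 4.8 × 10^-1 M

[H+] = 10^(-1.77) = 1.70 × 10^-2 M = x
Ka = x²/(C₀ − x) ⇒ C₀ = x + x²/Ka
C₀ = 1.70 × 10^-2 + (1.70 × 10^-2)²/(6.2 × 10^-4) = 4.83 × 10^-1 M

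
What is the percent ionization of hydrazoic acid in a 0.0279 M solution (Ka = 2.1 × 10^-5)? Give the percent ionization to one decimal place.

2.7%

HN3 ⇌ N3- + H+; let x = [H+] at equilibrium.
x ≈ √(Ka·C₀) = √(2.1 × 10^-5 × 0.0279) = 7.65 × 10^-4 M
% ionization = x/C₀ × 100% = 7.65 × 10^-4/0.0279 × 100% = 2.7%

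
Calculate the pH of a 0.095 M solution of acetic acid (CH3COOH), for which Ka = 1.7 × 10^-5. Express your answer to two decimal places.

pH = 2.90

CH3COOH ⇌ CH3COO- + H+
Ka = [H+]²/(0.095 − [H+]) = 1.7 × 10^-5
Assume [H+] ≪ 0.095: [H+] ≈ √(1.7 × 10^-5 × 0.095) = 1.27 × 10^-3 M
Check: 1.3% ionized — well under 5%, approximation valid.
pH = −log(1.27 × 10^-3) = 2.90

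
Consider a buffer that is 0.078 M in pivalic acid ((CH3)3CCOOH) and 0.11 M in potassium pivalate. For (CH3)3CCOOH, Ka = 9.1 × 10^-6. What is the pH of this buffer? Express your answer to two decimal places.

pH = 5.19

pKa = −log(9.1 × 10^-6) = 5.041
Using pH = pKa + log([base]/[acid]) with [base]/[acid] = 0.11/0.078:
pH = 5.041 + (+0.149) = 5.19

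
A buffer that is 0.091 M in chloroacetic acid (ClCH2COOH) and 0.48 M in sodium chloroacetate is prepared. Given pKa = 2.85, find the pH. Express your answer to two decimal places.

pH = 3.57

pH = pKa + log([A⁻]/[HA]) = 2.85 + log(0.48/0.091)
pH = 2.85 + (+0.722) = 3.57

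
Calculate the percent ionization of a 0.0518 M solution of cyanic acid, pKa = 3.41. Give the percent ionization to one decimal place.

HOCN ⇌ OCN- + H+; let x = [H+] at equilibrium.
Ka = 10^(−3.41) = 3.89 × 10^-4
Ka = x²/(C₀ − x); solving the quadratic gives x = 4.30 × 10^-3 M.
Fraction ionized = 4.30 × 10^-3 / 0.0518 = 0.0830 → 8.3%

8.3%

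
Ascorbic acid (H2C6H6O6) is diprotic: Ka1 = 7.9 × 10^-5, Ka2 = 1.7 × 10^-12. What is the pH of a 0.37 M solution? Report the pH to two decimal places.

Since Ka1 ≫ Ka2, the first ionization dominates [H+].
Ka1 = x²/(0.37 − x) = 7.9 × 10^-5
x ≈ √(7.9 × 10^-5 × 0.37) = 5.41 × 10^-3 M
pH = −log(5.41 × 10^-3) = 2.27

pH = 2.27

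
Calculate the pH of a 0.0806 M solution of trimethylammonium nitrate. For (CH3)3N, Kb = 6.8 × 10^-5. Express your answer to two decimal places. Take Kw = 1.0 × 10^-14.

pH = 5.46

(CH3)3NH+ is the conjugate acid of the weak base (CH3)3N.
Ka = Kw/Kb = 1.0×10^-14 / 6.8 × 10^-5 = 1.47 × 10^-10
From the ICE table, Ka = [H+]²/(0.0806 − [H+]) = 1.47 × 10^-10.
Assume [H+] ≪ 0.0806: [H+] ≈ √(1.47 × 10^-10 × 0.0806) = 3.44 × 10^-6 M
Check: 0.0043% ionized — well under 5%, approximation valid.
pH = −log(3.44 × 10^-6) = 5.46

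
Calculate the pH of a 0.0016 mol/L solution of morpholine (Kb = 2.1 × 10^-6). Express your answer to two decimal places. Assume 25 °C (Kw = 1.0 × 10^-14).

C4H8ONH + H2O ⇌ C4H8ONH2+ + OH-
Kb = [OH-]²/(0.0016 − [OH-]) = 2.1 × 10^-6
Neglecting [OH-] in the denominator: [OH-] = √(2.1 × 10^-6 × 0.0016) = 5.80 × 10^-5 M
Check: 3.6% ionized — well under 5%, approximation valid.
pOH = 4.24, so pH = 14.00 − pOH = 9.76

pH = 9.76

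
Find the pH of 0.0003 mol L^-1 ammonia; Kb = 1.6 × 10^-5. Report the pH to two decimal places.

pH = 9.79

NH3 + H2O ⇌ NH4+ + OH-
Let x = [OH-] at equilibrium. Kb = x²/(0.0003 − x).
Here C₀/Kb ≈ 18.8, so the small-x approximation fails. Use the quadratic:
x = [−1.6e-05 + √(1.6e-05² + 1.92e-08)]/2 = 6.17 × 10^-5 M
pOH = 4.21, so pH = 14.00 − pOH = 9.79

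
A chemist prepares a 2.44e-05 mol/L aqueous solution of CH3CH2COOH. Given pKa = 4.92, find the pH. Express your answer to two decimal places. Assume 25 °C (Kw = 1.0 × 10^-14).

CH3CH2COOH ⇌ CH3CH2COO- + H+
Ka = 10^(−4.92) = 1.20 × 10^-5
Ka = [H+]²/(2.44e-05 − [H+]) = 1.20 × 10^-5
The 5% rule fails; solving [H+]² + Ka·[H+] − Ka·C₀ = 0 exactly:
[H+] = (−Ka + √(Ka² + 4·Ka·C₀))/2 = 1.21 × 10^-5 M
pH = −log(1.21 × 10^-5) = 4.92

pH = 4.92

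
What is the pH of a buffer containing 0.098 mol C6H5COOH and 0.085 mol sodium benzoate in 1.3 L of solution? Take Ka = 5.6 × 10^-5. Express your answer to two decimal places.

pH = 4.19

pKa = −log(5.6 × 10^-5) = 4.252
Using pH = pKa + log([base]/[acid]) with [base]/[acid] = 0.085/0.098:
pH = 4.252 + (-0.062) = 4.19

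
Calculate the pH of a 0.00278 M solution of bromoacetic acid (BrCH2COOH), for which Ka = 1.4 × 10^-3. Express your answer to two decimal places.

BrCH2COOH ⇌ BrCH2COO- + H+
From the ICE table, Ka = [H+]²/(0.00278 − [H+]) = 1.4 × 10^-3.
Here C₀/Ka ≈ 1.99, so the small-[H+] approximation fails. Use the quadratic:
[H+] = [−0.0014 + √(0.0014² + 1.56e-05)]/2 = 1.39 × 10^-3 M
pH = −log[H+] = −log(1.39 × 10^-3) = 2.86

pH = 2.86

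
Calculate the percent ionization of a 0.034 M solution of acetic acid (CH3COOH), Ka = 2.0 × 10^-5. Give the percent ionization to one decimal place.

CH3COOH ⇌ CH3COO- + H+; let x = [H+] at equilibrium.
x ≈ √(Ka·C₀) = √(2.0 × 10^-5 × 0.034) = 8.25 × 10^-4 M
% ionization = x/C₀ × 100% = 8.25 × 10^-4/0.034 × 100% = 2.4%

2.4%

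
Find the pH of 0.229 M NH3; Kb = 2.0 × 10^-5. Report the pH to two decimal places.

NH3 + H2O ⇌ NH4+ + OH-
Let x = [OH-] at equilibrium. Kb = x²/(0.229 − x).
Since Kb ≪ C₀, x ≈ √(Kb·C₀) = 2.14 × 10^-3 M.
(x/C₀ = 0.93% < 5%, so the approximation holds.)
pOH = 2.67, so pH = 14.00 − pOH = 11.33

pH = 11.33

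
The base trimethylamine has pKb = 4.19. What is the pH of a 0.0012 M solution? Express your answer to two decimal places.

(CH3)3N + H2O ⇌ (CH3)3NH+ + OH-
Kb = 10^(−4.19) = 6.46 × 10^-5
Kb = [OH-]²/(0.0012 − [OH-]) = 6.46 × 10^-5
[OH-] is not negligible relative to C₀; solve [OH-]² + 6.46e-05·[OH-] − 7.75e-08 = 0.
[OH-] = [−6.46e-05 + √(6.46e-05² + 3.1e-07)]/2 = 2.48 × 10^-4 M
pOH = 3.61, so pH = 14.00 − pOH = 10.39

pH = 10.39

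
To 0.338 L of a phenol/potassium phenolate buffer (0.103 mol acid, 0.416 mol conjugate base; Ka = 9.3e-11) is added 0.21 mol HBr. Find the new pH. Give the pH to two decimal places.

pH = 9.85

After neutralization: n(C6H5OH) = 0.313 mol, n(C6H5O-) = 0.206 mol.
pKa = −log(9.3 × 10^-11) = 10.032
Henderson–Hasselbalch with mole ratio 0.206/0.313: pH = 10.032 + (-0.182)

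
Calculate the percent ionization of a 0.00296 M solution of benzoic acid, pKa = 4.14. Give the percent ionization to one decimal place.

C6H5COOH ⇌ C6H5COO- + H+; let x = [H+] at equilibrium.
Ka = 10^(−4.14) = 7.24 × 10^-5
Ka = x²/(C₀ − x); solving the quadratic gives x = 4.28 × 10^-4 M.
% ionization = x/C₀ × 100% = 4.28 × 10^-4/0.00296 × 100% = 14.5%

14.5%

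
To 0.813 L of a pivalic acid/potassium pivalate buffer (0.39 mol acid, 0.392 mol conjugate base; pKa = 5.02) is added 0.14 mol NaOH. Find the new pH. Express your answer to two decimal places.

After neutralization: n((CH3)3CCOOH) = 0.25 mol, n((CH3)3CCOO-) = 0.532 mol.
pH = pKa + log(n_(CH3)3CCOO-/n_(CH3)3CCOOH) = 5.02 + log(0.532/0.25) = 5.02 + (+0.328)

pH = 5.35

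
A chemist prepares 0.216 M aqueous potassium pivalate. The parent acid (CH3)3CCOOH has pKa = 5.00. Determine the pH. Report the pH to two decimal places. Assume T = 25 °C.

(CH3)3CCOO- is the conjugate base of the weak acid (CH3)3CCOOH.
Ka = 10^(−5.00) = 1.00 × 10^-5
Kb = Kw/Ka = 1.0×10^-14 / 1.00 × 10^-5 = 1.00 × 10^-9
Kb = x²/(0.216 − x) = 1.00 × 10^-9
Since Kb ≪ C₀, x ≈ √(Kb·C₀) = 1.47 × 10^-5 M.
pOH = 4.83, so pH = 14.00 − pOH = 9.17

pH = 9.17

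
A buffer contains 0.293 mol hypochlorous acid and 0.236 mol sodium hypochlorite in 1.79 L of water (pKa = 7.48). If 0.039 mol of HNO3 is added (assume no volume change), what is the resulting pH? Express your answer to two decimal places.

After neutralization: n(HOCl) = 0.332 mol, n(OCl-) = 0.197 mol.
Henderson–Hasselbalch with mole ratio 0.197/0.332: pH = 7.48 + (-0.227)

pH = 7.25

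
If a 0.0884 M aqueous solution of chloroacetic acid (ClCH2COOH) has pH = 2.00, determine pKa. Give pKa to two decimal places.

pKa = 2.89

[H+] = 10^(-2.00) = 1.00 × 10^-2 M
At equilibrium [HA] = 0.0884 − 1.00 × 10^-2 = 7.84 × 10^-2 M
Ka = [H+][A-]/[HA] = (1.00 × 10^-2)² / 7.84 × 10^-2 = 1.28 × 10^-3
pKa = -log(1.28 × 10^-3) = 2.89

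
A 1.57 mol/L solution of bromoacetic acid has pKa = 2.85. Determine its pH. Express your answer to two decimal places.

pH = 1.33

BrCH2COOH ⇌ BrCH2COO- + H+
Ka = 10^(−2.85) = 1.41 × 10^-3
Ka = x²/(1.57 − x) = 1.41 × 10^-3
Neglecting x in the denominator: x = √(1.41 × 10^-3 × 1.57) = 4.70 × 10^-2 M
Check: 3% ionized — well under 5%, approximation valid.
pH = −log(4.70 × 10^-2) = 1.33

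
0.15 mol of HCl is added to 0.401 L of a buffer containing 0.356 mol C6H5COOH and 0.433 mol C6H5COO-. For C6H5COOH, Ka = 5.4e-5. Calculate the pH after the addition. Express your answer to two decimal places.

Added H+ converts C6H5COO- to C6H5COOH: C6H5COOH → 0.506 mol, C6H5COO- → 0.283 mol.
pKa = −log(5.4 × 10^-5) = 4.268
pH = pKa + log([A⁻]/[HA]) = 4.268 + log(0.283/0.506) = 4.268 -0.252

pH = 4.02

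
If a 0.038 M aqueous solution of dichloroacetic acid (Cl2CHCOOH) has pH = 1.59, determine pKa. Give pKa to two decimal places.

pKa = 1.27

[H+] = 10^(-1.59) = 2.57 × 10^-2 M
At equilibrium [HA] = 0.038 − 2.57 × 10^-2 = 1.23 × 10^-2 M
Ka = [H+][A-]/[HA] = (2.57 × 10^-2)² / 1.23 × 10^-2 = 5.37 × 10^-2
pKa = -log(5.37 × 10^-2) = 1.27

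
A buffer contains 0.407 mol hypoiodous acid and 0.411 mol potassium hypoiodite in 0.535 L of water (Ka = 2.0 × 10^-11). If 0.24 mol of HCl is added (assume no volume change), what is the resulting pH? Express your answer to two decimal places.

pH = 10.12

After neutralization: n(HOI) = 0.647 mol, n(OI-) = 0.171 mol.
pKa = −log(2.0 × 10^-11) = 10.699
Henderson–Hasselbalch with mole ratio 0.171/0.647: pH = 10.699 + (-0.578)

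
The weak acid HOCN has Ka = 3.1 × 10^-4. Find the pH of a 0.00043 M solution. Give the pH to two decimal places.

pH = 3.62

HOCN ⇌ OCN- + H+
From the ICE table, Ka = x²/(0.00043 − x) = 3.1 × 10^-4.
Here C₀/Ka ≈ 1.39, so the small-x approximation fails. Use the quadratic:
x = [−0.00031 + √(0.00031² + 5.33e-07)]/2 = 2.42 × 10^-4 M
pH = −log[H+] = −log(2.42 × 10^-4) = 3.62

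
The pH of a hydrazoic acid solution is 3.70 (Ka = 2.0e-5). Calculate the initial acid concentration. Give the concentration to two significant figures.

[H+] = 10^(-3.70) = 2.00 × 10^-4 M = x
Ka = x²/(C₀ − x) ⇒ C₀ = x + x²/Ka
C₀ = 2.00 × 10^-4 + (2.00 × 10^-4)²/(2.0 × 10^-5) = 2.20 × 10^-3 M

C₀ = 2.2 × 10^-3 M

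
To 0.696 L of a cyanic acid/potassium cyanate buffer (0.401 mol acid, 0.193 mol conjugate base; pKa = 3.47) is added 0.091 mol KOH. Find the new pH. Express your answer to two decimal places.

pH = 3.43

After neutralization: n(HOCN) = 0.31 mol, n(OCN-) = 0.284 mol.
Henderson–Hasselbalch with mole ratio 0.284/0.31: pH = 3.47 + (-0.038)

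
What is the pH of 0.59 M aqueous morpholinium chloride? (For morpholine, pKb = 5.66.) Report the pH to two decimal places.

pH = 4.28

C4H8ONH2+ is the conjugate acid of the weak base C4H8ONH.
Kb = 10^(−5.66) = 2.19 × 10^-6
Ka = Kw/Kb = 1.0×10^-14 / 2.19 × 10^-6 = 4.57 × 10^-9
Ka = [H+]²/(0.59 − [H+]) = 4.57 × 10^-9
Assume [H+] ≪ 0.59: [H+] ≈ √(4.57 × 10^-9 × 0.59) = 5.19 × 10^-5 M
Check: 0.0088% ionized — well under 5%, approximation valid.
pH = −log(5.19 × 10^-5) = 4.28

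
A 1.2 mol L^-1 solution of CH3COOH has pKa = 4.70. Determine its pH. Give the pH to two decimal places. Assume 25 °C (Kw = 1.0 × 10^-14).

CH3COOH ⇌ CH3COO- + H+
Ka = 10^(−4.70) = 2.00 × 10^-5
Let x = [H+] at equilibrium. Ka = x²/(1.2 − x).
Since Ka ≪ C₀, x ≈ √(Ka·C₀) = 4.90 × 10^-3 M.
Check: 0.41% ionized — well under 5%, approximation valid.
pH = −log(4.90 × 10^-3) = 2.31

pH = 2.31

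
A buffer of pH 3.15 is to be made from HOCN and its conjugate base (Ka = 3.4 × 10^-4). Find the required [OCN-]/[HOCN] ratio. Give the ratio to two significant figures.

pKa = -log(3.4 × 10^-4) = 3.469
pH = pKa + log(r) ⇒ log(r) = 3.15 − 3.469 = -0.319
r = [OCN-]/[HOCN] = 10^(-0.319) = 0.48

ratio = 0.48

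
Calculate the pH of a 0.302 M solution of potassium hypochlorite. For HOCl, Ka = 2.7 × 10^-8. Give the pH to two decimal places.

OCl- is the conjugate base of the weak acid HOCl.
Kb = Kw/Ka = 1.0×10^-14 / 2.7 × 10^-8 = 3.70 × 10^-7
From the ICE table, Kb = [OH-]²/(0.302 − [OH-]) = 3.70 × 10^-7.
Neglecting [OH-] in the denominator: [OH-] = √(3.70 × 10^-7 × 0.302) = 3.34 × 10^-4 M
pOH = −log(3.34 × 10^-4) = 3.48; pH = 14.00 − 3.48 = 10.52

pH = 10.52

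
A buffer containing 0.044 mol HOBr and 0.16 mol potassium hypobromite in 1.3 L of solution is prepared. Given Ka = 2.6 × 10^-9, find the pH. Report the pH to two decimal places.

pKa = −log(2.6 × 10^-9) = 8.585
Henderson–Hasselbalch: pH = pKa + log([OBr-]/[HOBr]) = 8.585 + log(0.16/0.044)
pH = 8.585 + (+0.561) = 9.15

pH = 9.15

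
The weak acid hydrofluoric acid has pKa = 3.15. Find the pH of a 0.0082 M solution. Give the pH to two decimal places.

pH = 2.68

HF ⇌ F- + H+
Ka = 10^(−3.15) = 7.08 × 10^-4
Ka = x²/(0.0082 − x) = 7.08 × 10^-4
x is not negligible relative to C₀; solve x² + 0.000708·x − 5.81e-06 = 0.
x = [−0.000708 + √(0.000708² + 2.32e-05)]/2 = 2.08 × 10^-3 M
pH = −log(2.08 × 10^-3) = 2.68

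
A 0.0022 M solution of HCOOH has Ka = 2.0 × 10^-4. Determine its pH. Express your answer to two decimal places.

HCOOH ⇌ HCOO- + H+
From the ICE table, Ka = [H+]²/(0.0022 − [H+]) = 2.0 × 10^-4.
[H+] is not negligible relative to C₀; solve [H+]² + 0.0002·[H+] − 4.4e-07 = 0.
[H+] = [−0.0002 + √(0.0002² + 1.76e-06)]/2 = 5.71 × 10^-4 M
pH = −log[H+] = −log(5.71 × 10^-4) = 3.24

pH = 3.24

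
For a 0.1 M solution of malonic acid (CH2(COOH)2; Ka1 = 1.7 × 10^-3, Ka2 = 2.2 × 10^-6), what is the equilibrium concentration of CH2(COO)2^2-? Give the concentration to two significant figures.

First ionization gives [H+] ≈ [CH2(COOH)COO-] = 1.22 × 10^-2 M.
Second step: Ka2 = [H+][CH2(COO)2^2-]/[CH2(COOH)COO-] ≈ [CH2(COO)2^2-] (since [H+] ≈ [CH2(COOH)COO-]).
So [CH2(COO)2^2-] ≈ Ka2.

2.2 × 10^-6 M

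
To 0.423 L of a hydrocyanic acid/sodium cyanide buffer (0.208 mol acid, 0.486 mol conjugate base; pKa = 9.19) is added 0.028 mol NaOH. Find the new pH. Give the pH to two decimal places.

pH = 9.65

After neutralization: n(HCN) = 0.18 mol, n(CN-) = 0.514 mol.
pH = pKa + log([A⁻]/[HA]) = 9.19 + log(0.514/0.18) = 9.19 +0.456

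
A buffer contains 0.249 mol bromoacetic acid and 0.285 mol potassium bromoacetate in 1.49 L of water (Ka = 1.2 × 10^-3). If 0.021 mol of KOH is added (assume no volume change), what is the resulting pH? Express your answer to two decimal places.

pH = 3.05

After neutralization: n(BrCH2COOH) = 0.228 mol, n(BrCH2COO-) = 0.306 mol.
pKa = −log(1.2 × 10^-3) = 2.921
Henderson–Hasselbalch with mole ratio 0.306/0.228: pH = 2.921 + (+0.128)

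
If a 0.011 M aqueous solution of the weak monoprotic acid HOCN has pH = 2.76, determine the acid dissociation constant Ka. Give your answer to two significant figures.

Ka = 3.3 × 10^-4

[H+] = 10^(-2.76) = 1.74 × 10^-3 M
At equilibrium [HA] = 0.011 − 1.74 × 10^-3 = 9.26 × 10^-3 M
Ka = [H+][A-]/[HA] = (1.74 × 10^-3)² / 9.26 × 10^-3 = 3.3 × 10^-4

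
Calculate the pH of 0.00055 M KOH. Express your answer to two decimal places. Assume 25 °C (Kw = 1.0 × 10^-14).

pH = 10.74

KOH is a strong base; [OH-] = 0.00055 M.
pOH = -log(0.00055) = 3.26
pH = 14.00 - 3.26 = 10.74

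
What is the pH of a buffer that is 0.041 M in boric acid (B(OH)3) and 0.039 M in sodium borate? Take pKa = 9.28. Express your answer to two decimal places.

pH = 9.26

Henderson–Hasselbalch: pH = pKa + log([B(OH)4-]/[B(OH)3]) = 9.28 + log(0.039/0.041)
pH = 9.28 + (-0.022) = 9.26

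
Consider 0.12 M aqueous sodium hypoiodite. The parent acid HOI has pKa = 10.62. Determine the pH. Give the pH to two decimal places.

OI- is the conjugate base of the weak acid HOI.
Ka = 10^(−10.62) = 2.40 × 10^-11
Kb = Kw/Ka = 1.0×10^-14 / 2.40 × 10^-11 = 4.17 × 10^-4
From the ICE table, Kb = [OH-]²/(0.12 − [OH-]) = 4.17 × 10^-4.
The 5% rule fails; solving [OH-]² + Kb·[OH-] − Kb·C₀ = 0 exactly:
[OH-] = [−0.000417 + √(0.000417² + 0.0002)]/2 = 6.87 × 10^-3 M
pOH = −log(6.87 × 10^-3) = 2.16; pH = 14.00 − 2.16 = 11.84

pH = 11.84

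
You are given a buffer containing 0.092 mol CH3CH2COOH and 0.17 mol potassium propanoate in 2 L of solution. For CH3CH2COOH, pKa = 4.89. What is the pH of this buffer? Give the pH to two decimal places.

pH = 5.16

pH = pKa + log([A⁻]/[HA]) = 4.89 + log(0.17/0.092)
pH = 4.89 + (+0.267) = 5.16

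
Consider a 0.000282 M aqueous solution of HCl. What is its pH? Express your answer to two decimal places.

pH = 3.55

HCl is a strong acid and dissociates completely, so [H+] = 0.000282 M.
pH = -log(0.000282) = 3.55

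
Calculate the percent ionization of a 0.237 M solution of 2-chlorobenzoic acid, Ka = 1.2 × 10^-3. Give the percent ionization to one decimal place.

ClC6H4COOH ⇌ ClC6H4COO- + H+; let x = [H+] at equilibrium.
Ka = x²/(C₀ − x); solving the quadratic gives x = 1.63 × 10^-2 M.
% ionization = x/C₀ × 100% = 1.63 × 10^-2/0.237 × 100% = 6.9%

6.9%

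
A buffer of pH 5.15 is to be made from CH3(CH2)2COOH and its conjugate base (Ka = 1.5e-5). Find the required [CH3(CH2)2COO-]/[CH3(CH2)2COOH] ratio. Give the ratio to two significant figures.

pKa = -log(1.5 × 10^-5) = 4.824
pH = pKa + log(r) ⇒ log(r) = 5.15 − 4.824 = +0.326
r = [CH3(CH2)2COO-]/[CH3(CH2)2COOH] = 10^(+0.326) = 2.12

ratio = 2.1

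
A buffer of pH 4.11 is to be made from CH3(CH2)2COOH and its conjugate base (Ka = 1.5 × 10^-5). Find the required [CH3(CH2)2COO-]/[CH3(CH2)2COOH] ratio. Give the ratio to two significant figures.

pKa = -log(1.5 × 10^-5) = 4.824
pH = pKa + log(r) ⇒ log(r) = 4.11 − 4.824 = -0.714
r = [CH3(CH2)2COO-]/[CH3(CH2)2COOH] = 10^(-0.714) = 0.193

ratio = 0.19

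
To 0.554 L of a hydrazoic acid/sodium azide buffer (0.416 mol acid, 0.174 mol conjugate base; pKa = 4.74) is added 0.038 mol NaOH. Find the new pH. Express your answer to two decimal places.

After neutralization: n(HN3) = 0.378 mol, n(N3-) = 0.212 mol.
pH = pKa + log([A⁻]/[HA]) = 4.74 + log(0.212/0.378) = 4.74 -0.251

pH = 4.49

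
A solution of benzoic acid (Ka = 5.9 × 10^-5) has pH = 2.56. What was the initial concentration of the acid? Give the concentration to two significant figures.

[H+] = 10^(-2.56) = 2.75 × 10^-3 M = x
Ka = x²/(C₀ − x) ⇒ C₀ = x + x²/Ka
C₀ = 2.75 × 10^-3 + (2.75 × 10^-3)²/(5.9 × 10^-5) = 1.31 × 10^-1 M

C₀ = 1.3 × 10^-1 M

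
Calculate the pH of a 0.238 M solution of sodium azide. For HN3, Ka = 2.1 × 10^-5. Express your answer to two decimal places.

pH = 9.03

N3- is the conjugate base of the weak acid HN3.
Kb = Kw/Ka = 1.0×10^-14 / 2.1 × 10^-5 = 4.76 × 10^-10
From the ICE table, Kb = [OH-]²/(0.238 − [OH-]) = 4.76 × 10^-10.
Neglecting [OH-] in the denominator: [OH-] = √(4.76 × 10^-10 × 0.238) = 1.06 × 10^-5 M
pOH = 4.97, so pH = 14.00 − pOH = 9.03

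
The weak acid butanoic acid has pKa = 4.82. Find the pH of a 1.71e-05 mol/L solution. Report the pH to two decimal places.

CH3(CH2)2COOH ⇌ CH3(CH2)2COO- + H+
Ka = 10^(−4.82) = 1.51 × 10^-5
Ka = [H+]²/(1.71e-05 − [H+]) = 1.51 × 10^-5
[H+] is not negligible relative to C₀; solve [H+]² + 1.51e-05·[H+] − 2.58e-10 = 0.
[H+] = [−1.51e-05 + √(1.51e-05² + 1.03e-09)]/2 = 1.02 × 10^-5 M
pH = −log[H+] = −log(1.02 × 10^-5) = 4.99

pH = 4.99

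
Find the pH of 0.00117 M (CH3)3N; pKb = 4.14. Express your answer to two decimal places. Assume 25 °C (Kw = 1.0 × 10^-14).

(CH3)3N + H2O ⇌ (CH3)3NH+ + OH-
Kb = 10^(−4.14) = 7.24 × 10^-5
Kb = [OH-]²/(0.00117 − [OH-]) = 7.24 × 10^-5
The 5% rule fails; solving [OH-]² + Kb·[OH-] − Kb·C₀ = 0 exactly:
[OH-] = [−7.24e-05 + √(7.24e-05² + 3.39e-07)]/2 = 2.57 × 10^-4 M
pOH = 3.59, so pH = 14.00 − pOH = 10.41

pH = 10.41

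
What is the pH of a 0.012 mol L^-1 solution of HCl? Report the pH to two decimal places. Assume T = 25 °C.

pH = 1.92

HCl is a strong acid and dissociates completely, so [H+] = 0.012 M.
pH = -log(0.012) = 1.92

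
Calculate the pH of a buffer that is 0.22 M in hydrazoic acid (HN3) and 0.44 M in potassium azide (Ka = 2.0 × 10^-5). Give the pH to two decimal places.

pH = 5.00

pKa = −log(2.0 × 10^-5) = 4.699
Henderson–Hasselbalch: pH = pKa + log([N3-]/[HN3]) = 4.699 + log(0.44/0.22)
pH = 4.699 + (+0.301) = 5.00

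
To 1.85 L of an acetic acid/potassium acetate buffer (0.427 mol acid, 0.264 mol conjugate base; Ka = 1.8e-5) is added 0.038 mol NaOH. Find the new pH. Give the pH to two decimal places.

pH = 4.63

OH- converts CH3COOH to CH3COO-: CH3COOH → 0.389 mol, CH3COO- → 0.302 mol.
pKa = −log(1.8 × 10^-5) = 4.745
Henderson–Hasselbalch with mole ratio 0.302/0.389: pH = 4.745 + (-0.110)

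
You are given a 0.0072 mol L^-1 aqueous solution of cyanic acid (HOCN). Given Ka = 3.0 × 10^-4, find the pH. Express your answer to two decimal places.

HOCN ⇌ OCN- + H+
From the ICE table, Ka = [H+]²/(0.0072 − [H+]) = 3.0 × 10^-4.
Here C₀/Ka ≈ 24, so the small-[H+] approximation fails. Use the quadratic:
[H+] = [−0.0003 + √(0.0003² + 8.64e-06)]/2 = 1.33 × 10^-3 M
pH = −log(1.33 × 10^-3) = 2.88

pH = 2.88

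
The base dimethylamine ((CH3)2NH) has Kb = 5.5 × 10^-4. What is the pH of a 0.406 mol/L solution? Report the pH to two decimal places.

(CH3)2NH + H2O ⇌ (CH3)2NH2+ + OH-
Kb = [OH-]²/(0.406 − [OH-]) = 5.5 × 10^-4
Neglecting [OH-] in the denominator: [OH-] = √(5.5 × 10^-4 × 0.406) = 1.49 × 10^-2 M
Check: 3.7% ionized — well under 5%, approximation valid.
pOH = 1.83, so pH = 14.00 − pOH = 12.17

pH = 12.17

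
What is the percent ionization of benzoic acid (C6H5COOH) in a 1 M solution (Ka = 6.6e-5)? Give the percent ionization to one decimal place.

0.8%

C6H5COOH ⇌ C6H5COO- + H+; let x = [H+] at equilibrium.
x ≈ √(Ka·C₀) = √(6.6 × 10^-5 × 1) = 8.12 × 10^-3 M
% ionization = x/C₀ × 100% = 8.12 × 10^-3/1 × 100% = 0.8%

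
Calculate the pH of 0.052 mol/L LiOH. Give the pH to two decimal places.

LiOH is a strong base; [OH-] = 0.052 M.
pOH = -log(0.052) = 1.28
pH = 14.00 - 1.28 = 12.72

pH = 12.72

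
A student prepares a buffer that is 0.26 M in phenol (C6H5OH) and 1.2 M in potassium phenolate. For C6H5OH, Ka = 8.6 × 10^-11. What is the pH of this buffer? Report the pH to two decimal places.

pKa = −log(8.6 × 10^-11) = 10.066
Henderson–Hasselbalch: pH = pKa + log([C6H5O-]/[C6H5OH]) = 10.066 + log(1.2/0.26)
pH = 10.066 + (+0.664) = 10.73

pH = 10.73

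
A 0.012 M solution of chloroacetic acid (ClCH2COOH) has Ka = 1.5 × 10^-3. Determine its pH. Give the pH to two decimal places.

pH = 2.45

ClCH2COOH ⇌ ClCH2COO- + H+
From the ICE table, Ka = [H+]²/(0.012 − [H+]) = 1.5 × 10^-3.
The 5% rule fails; solving [H+]² + Ka·[H+] − Ka·C₀ = 0 exactly:
[H+] = [−0.0015 + √(0.0015² + 7.2e-05)]/2 = 3.56 × 10^-3 M
pH = −log[H+] = −log(3.56 × 10^-3) = 2.45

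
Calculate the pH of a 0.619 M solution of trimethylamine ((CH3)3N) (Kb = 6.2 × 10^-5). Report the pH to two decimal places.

(CH3)3N + H2O ⇌ (CH3)3NH+ + OH-
From the ICE table, Kb = [OH-]²/(0.619 − [OH-]) = 6.2 × 10^-5.
Since Kb ≪ C₀, [OH-] ≈ √(Kb·C₀) = 6.19 × 10^-3 M.
Check: 1% ionized — well under 5%, approximation valid.
pOH = 2.21, so pH = 14.00 − pOH = 11.79

pH = 11.79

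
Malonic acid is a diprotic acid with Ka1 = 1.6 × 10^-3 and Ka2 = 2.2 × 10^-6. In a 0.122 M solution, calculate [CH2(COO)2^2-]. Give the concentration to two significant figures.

First ionization gives [H+] ≈ [CH2(COOH)COO-] = 1.32 × 10^-2 M.
Second step: Ka2 = [H+][CH2(COO)2^2-]/[CH2(COOH)COO-] ≈ [CH2(COO)2^2-] (since [H+] ≈ [CH2(COOH)COO-]).
So [CH2(COO)2^2-] ≈ Ka2.

2.2 × 10^-6 M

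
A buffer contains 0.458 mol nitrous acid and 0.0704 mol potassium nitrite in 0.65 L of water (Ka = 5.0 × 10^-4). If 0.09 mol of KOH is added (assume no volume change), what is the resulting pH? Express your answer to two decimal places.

pH = 2.94

OH- converts HNO2 to NO2-: HNO2 → 0.368 mol, NO2- → 0.16 mol.
pKa = −log(5.0 × 10^-4) = 3.301
pH = pKa + log([A⁻]/[HA]) = 3.301 + log(0.16/0.368) = 3.301 -0.362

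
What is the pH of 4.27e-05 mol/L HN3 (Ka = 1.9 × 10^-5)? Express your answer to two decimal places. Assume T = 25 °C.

HN3 ⇌ N3- + H+
Let x = [H+] at equilibrium. Ka = x²/(4.27e-05 − x).
Here C₀/Ka ≈ 2.25, so the small-x approximation fails. Use the quadratic:
x = [−1.9e-05 + √(1.9e-05² + 3.25e-09)]/2 = 2.05 × 10^-5 M
pH = −log[H+] = −log(2.05 × 10^-5) = 4.69

pH = 4.69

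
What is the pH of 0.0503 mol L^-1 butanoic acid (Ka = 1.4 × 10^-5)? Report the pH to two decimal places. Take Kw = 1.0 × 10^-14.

CH3(CH2)2COOH ⇌ CH3(CH2)2COO- + H+
Ka = [H+]²/(0.0503 − [H+]) = 1.4 × 10^-5
Since Ka ≪ C₀, [H+] ≈ √(Ka·C₀) = 8.39 × 10^-4 M.
pH = −log(8.39 × 10^-4) = 3.08

pH = 3.08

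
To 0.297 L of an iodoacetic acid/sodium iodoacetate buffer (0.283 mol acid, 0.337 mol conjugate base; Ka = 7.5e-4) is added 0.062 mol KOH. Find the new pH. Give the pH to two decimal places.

OH- converts ICH2COOH to ICH2COO-: ICH2COOH → 0.221 mol, ICH2COO- → 0.399 mol.
pKa = −log(7.5 × 10^-4) = 3.125
pH = pKa + log([A⁻]/[HA]) = 3.125 + log(0.399/0.221) = 3.125 +0.257

pH = 3.38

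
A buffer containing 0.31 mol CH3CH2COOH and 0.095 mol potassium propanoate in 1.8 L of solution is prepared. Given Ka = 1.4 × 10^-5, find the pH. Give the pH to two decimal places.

pH = 4.34

pKa = −log(1.4 × 10^-5) = 4.854
pH = pKa + log([A⁻]/[HA]) = 4.854 + log(0.095/0.31)
pH = 4.854 + (-0.514) = 4.34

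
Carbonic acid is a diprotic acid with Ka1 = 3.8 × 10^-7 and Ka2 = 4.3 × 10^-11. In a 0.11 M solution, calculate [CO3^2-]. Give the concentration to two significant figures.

First ionization gives [H+] ≈ [HCO3-] = 2.04 × 10^-4 M.
Second step: Ka2 = [H+][CO3^2-]/[HCO3-] ≈ [CO3^2-] (since [H+] ≈ [HCO3-]).
So [CO3^2-] ≈ Ka2.

4.3 × 10^-11 M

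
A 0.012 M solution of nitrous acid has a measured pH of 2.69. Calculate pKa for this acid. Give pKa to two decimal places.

pKa = 3.38

[H+] = 10^(-2.69) = 2.04 × 10^-3 M
At equilibrium [HA] = 0.012 − 2.04 × 10^-3 = 9.96 × 10^-3 M
Ka = [H+][A-]/[HA] = (2.04 × 10^-3)² / 9.96 × 10^-3 = 4.18 × 10^-4
pKa = -log(4.18 × 10^-4) = 3.38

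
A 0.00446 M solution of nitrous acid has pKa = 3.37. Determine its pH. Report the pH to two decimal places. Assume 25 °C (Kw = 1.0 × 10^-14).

HNO2 ⇌ NO2- + H+
Ka = 10^(−3.37) = 4.27 × 10^-4
Let x = [H+] at equilibrium. Ka = x²/(0.00446 − x).
x is not negligible relative to C₀; solve x² + 0.000427·x − 1.9e-06 = 0.
x = (−Ka + √(Ka² + 4·Ka·C₀))/2 = 1.18 × 10^-3 M
pH = −log[H+] = −log(1.18 × 10^-3) = 2.93

pH = 2.93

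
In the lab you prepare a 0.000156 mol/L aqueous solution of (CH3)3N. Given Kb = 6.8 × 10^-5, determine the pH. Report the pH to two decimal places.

pH = 9.87

(CH3)3N + H2O ⇌ (CH3)3NH+ + OH-
From the ICE table, Kb = [OH-]²/(0.000156 − [OH-]) = 6.8 × 10^-5.
The 5% rule fails; solving [OH-]² + Kb·[OH-] − Kb·C₀ = 0 exactly:
[OH-] = [−6.8e-05 + √(6.8e-05² + 4.24e-08)]/2 = 7.45 × 10^-5 M
pOH = −log(7.45 × 10^-5) = 4.13; pH = 14.00 − 4.13 = 9.87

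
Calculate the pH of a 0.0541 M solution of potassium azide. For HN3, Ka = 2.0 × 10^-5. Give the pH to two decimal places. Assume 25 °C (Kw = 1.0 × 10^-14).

pH = 8.72

N3- is the conjugate base of the weak acid HN3.
Kb = Kw/Ka = 1.0×10^-14 / 2.0 × 10^-5 = 5.00 × 10^-10
Kb = x²/(0.0541 − x) = 5.00 × 10^-10
Assume x ≪ 0.0541: x ≈ √(5.00 × 10^-10 × 0.0541) = 5.20 × 10^-6 M
pOH = −log(5.20 × 10^-6) = 5.28; pH = 14.00 − 5.28 = 8.72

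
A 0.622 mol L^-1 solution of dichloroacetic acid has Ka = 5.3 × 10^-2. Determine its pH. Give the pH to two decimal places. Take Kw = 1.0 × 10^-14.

pH = 0.80

Cl2CHCOOH ⇌ Cl2CHCOO- + H+
Let x = [H+] at equilibrium. Ka = x²/(0.622 − x).
The 5% rule fails; solving x² + Ka·x − Ka·C₀ = 0 exactly:
x = [−0.053 + √(0.053² + 0.132)]/2 = 1.57 × 10^-1 M
pH = −log[H+] = −log(1.57 × 10^-1) = 0.80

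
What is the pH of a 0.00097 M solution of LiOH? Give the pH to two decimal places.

pH = 10.99

LiOH is a strong base; [OH-] = 0.00097 M.
pOH = -log(0.00097) = 3.01
pH = 14.00 - 3.01 = 10.99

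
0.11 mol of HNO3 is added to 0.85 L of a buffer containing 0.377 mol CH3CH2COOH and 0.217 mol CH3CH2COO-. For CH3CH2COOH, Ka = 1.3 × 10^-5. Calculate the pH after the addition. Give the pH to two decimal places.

pH = 4.23

After neutralization: n(CH3CH2COOH) = 0.487 mol, n(CH3CH2COO-) = 0.107 mol.
pKa = −log(1.3 × 10^-5) = 4.886
pH = pKa + log([A⁻]/[HA]) = 4.886 + log(0.107/0.487) = 4.886 -0.658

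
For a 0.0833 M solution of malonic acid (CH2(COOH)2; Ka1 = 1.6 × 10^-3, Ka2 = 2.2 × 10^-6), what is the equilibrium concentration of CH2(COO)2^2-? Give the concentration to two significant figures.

First ionization gives [H+] ≈ [CH2(COOH)COO-] = 1.08 × 10^-2 M.
Second step: Ka2 = [H+][CH2(COO)2^2-]/[CH2(COOH)COO-] ≈ [CH2(COO)2^2-] (since [H+] ≈ [CH2(COOH)COO-]).
So [CH2(COO)2^2-] ≈ Ka2.

2.2 × 10^-6 M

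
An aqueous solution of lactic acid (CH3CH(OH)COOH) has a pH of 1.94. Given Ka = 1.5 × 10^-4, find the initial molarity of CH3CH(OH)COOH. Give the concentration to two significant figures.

C₀ = 8.9 × 10^-1 M

[H+] = 10^(-1.94) = 1.15 × 10^-2 M = x
Ka = x²/(C₀ − x) ⇒ C₀ = x + x²/Ka
C₀ = 1.15 × 10^-2 + (1.15 × 10^-2)²/(1.5 × 10^-4) = 8.93 × 10^-1 M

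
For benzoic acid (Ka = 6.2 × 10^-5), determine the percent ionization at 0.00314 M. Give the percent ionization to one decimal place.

13.1%

C6H5COOH ⇌ C6H5COO- + H+; let x = [H+] at equilibrium.
Ka = x²/(C₀ − x); solving the quadratic gives x = 4.11 × 10^-4 M.
Fraction ionized = 4.11 × 10^-4 / 0.00314 = 0.1309 → 13.1%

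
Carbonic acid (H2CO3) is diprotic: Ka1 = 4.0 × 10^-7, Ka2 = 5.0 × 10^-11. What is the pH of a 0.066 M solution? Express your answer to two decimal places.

pH = 3.79

Since Ka1 ≫ Ka2, the first ionization dominates [H+].
Ka1 = x²/(0.066 − x) = 4.0 × 10^-7
x ≈ √(4.0 × 10^-7 × 0.066) = 1.62 × 10^-4 M
pH = −log(1.62 × 10^-4) = 3.79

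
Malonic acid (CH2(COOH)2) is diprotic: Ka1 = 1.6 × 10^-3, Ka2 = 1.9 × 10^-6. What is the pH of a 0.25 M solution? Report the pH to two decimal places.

Since Ka1 ≫ Ka2, the first ionization dominates [H+].
Ka1 = x²/(0.25 − x) = 1.6 × 10^-3
Solving the quadratic: x = (−Ka1 + √(Ka1² + 4·Ka1·C₀))/2 = 1.92 × 10^-2 M
pH = −log(1.92 × 10^-2) = 1.72

pH = 1.72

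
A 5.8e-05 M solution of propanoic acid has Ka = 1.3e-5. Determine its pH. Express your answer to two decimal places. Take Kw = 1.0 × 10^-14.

CH3CH2COOH ⇌ CH3CH2COO- + H+
From the ICE table, Ka = x²/(5.8e-05 − x) = 1.3 × 10^-5.
x is not negligible relative to C₀; solve x² + 1.3e-05·x − 7.54e-10 = 0.
x = (−Ka + √(Ka² + 4·Ka·C₀))/2 = 2.17 × 10^-5 M
pH = −log(2.17 × 10^-5) = 4.66

pH = 4.66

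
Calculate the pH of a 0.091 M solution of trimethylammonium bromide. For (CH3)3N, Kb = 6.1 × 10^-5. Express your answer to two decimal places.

pH = 5.41

(CH3)3NH+ is the conjugate acid of the weak base (CH3)3N.
Ka = Kw/Kb = 1.0×10^-14 / 6.1 × 10^-5 = 1.64 × 10^-10
From the ICE table, Ka = [H+]²/(0.091 − [H+]) = 1.64 × 10^-10.
Assume [H+] ≪ 0.091: [H+] ≈ √(1.64 × 10^-10 × 0.091) = 3.86 × 10^-6 M
([H+]/C₀ = 0.0042% < 5%, so the approximation holds.)
pH = −log(3.86 × 10^-6) = 5.41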